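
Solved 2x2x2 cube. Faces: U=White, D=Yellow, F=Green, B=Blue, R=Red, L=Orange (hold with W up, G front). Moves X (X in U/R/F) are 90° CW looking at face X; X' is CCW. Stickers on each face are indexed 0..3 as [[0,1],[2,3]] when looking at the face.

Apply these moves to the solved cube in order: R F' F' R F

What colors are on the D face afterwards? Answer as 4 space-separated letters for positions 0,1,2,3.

After move 1 (R): R=RRRR U=WGWG F=GYGY D=YBYB B=WBWB
After move 2 (F'): F=YYGG U=WGRR R=BRYR D=OOYB L=OGOW
After move 3 (F'): F=YGYG U=WGBY R=OROR D=GWYB L=OROR
After move 4 (R): R=OORR U=WGBG F=YWYB D=GWYW B=YBGB
After move 5 (F): F=YYBW U=WGRR R=BOGR D=ROYW L=OGOW
Query: D face = ROYW

Answer: R O Y W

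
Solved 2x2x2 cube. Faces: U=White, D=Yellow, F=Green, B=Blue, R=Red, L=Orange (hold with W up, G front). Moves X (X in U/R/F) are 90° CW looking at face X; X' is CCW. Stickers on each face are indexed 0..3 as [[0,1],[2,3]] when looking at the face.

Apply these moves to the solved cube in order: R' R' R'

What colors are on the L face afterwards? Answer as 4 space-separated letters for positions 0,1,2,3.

After move 1 (R'): R=RRRR U=WBWB F=GWGW D=YGYG B=YBYB
After move 2 (R'): R=RRRR U=WYWY F=GBGB D=YWYW B=GBGB
After move 3 (R'): R=RRRR U=WGWG F=GYGY D=YBYB B=WBWB
Query: L face = OOOO

Answer: O O O O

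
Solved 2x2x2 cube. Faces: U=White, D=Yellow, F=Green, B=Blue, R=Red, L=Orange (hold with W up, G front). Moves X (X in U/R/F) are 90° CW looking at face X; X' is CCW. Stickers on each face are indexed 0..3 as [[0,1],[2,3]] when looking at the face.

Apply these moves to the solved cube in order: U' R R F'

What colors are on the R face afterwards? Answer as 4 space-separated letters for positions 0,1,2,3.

Answer: W R Y G

Derivation:
After move 1 (U'): U=WWWW F=OOGG R=GGRR B=RRBB L=BBOO
After move 2 (R): R=RGRG U=WOWG F=OYGY D=YBYR B=WRWB
After move 3 (R): R=RRGG U=WYWY F=OBGR D=YWYW B=GROB
After move 4 (F'): F=BROG U=WYRG R=WRYG D=BOYW L=BYOW
Query: R face = WRYG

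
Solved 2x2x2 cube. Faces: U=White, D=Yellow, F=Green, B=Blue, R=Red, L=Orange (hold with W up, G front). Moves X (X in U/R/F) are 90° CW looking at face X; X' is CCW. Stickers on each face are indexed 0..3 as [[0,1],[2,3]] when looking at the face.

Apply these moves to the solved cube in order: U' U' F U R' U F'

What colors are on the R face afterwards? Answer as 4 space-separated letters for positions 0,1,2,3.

Answer: O Y R W

Derivation:
After move 1 (U'): U=WWWW F=OOGG R=GGRR B=RRBB L=BBOO
After move 2 (U'): U=WWWW F=BBGG R=OORR B=GGBB L=RROO
After move 3 (F): F=GBGB U=WWOR R=WOWR D=ROYY L=RYOY
After move 4 (U): U=OWRW F=WOGB R=GGWR B=RYBB L=GBOY
After move 5 (R'): R=GRGW U=OBRR F=WWGW D=ROYB B=YYOB
After move 6 (U): U=RORB F=GRGW R=YYGW B=GBOB L=WWOY
After move 7 (F'): F=RWGG U=ROYG R=OYRW D=WYYB L=WBOR
Query: R face = OYRW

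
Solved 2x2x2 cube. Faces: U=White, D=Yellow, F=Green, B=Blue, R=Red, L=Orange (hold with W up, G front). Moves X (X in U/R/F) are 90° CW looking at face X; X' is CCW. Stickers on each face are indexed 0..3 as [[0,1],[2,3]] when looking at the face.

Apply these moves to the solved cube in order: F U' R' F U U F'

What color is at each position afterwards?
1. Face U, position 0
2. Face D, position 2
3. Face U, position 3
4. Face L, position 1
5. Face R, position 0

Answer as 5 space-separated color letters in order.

After move 1 (F): F=GGGG U=WWOO R=WRWR D=RRYY L=OYOY
After move 2 (U'): U=WOWO F=OYGG R=GGWR B=WRBB L=BBOY
After move 3 (R'): R=GRGW U=WBWW F=OOGO D=RYYG B=YRRB
After move 4 (F): F=GOOO U=WBYB R=WRWW D=GGYG L=BROY
After move 5 (U): U=YWBB F=WROO R=YRWW B=BRRB L=GOOY
After move 6 (U): U=BYBW F=YROO R=BRWW B=GORB L=WROY
After move 7 (F'): F=ROYO U=BYBW R=GRGW D=RYYG L=WWOB
Query 1: U[0] = B
Query 2: D[2] = Y
Query 3: U[3] = W
Query 4: L[1] = W
Query 5: R[0] = G

Answer: B Y W W G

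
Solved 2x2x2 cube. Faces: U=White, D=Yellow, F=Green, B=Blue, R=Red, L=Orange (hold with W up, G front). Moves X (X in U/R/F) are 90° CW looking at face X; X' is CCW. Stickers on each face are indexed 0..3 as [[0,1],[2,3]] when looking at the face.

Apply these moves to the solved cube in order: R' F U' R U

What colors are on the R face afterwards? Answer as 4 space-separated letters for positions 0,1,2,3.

After move 1 (R'): R=RRRR U=WBWB F=GWGW D=YGYG B=YBYB
After move 2 (F): F=GGWW U=WBOO R=WRBR D=RRYG L=OYOG
After move 3 (U'): U=BOWO F=OYWW R=GGBR B=WRYB L=YBOG
After move 4 (R): R=BGRG U=BYWW F=ORWG D=RYYW B=OROB
After move 5 (U): U=WBWY F=BGWG R=ORRG B=YBOB L=OROG
Query: R face = ORRG

Answer: O R R G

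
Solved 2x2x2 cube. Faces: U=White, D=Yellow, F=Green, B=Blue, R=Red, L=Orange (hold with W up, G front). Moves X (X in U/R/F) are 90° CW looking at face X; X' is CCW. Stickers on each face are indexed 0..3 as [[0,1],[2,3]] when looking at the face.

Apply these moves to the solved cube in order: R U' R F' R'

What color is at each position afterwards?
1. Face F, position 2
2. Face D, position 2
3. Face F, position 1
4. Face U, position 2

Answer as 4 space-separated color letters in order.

Answer: O Y O R

Derivation:
After move 1 (R): R=RRRR U=WGWG F=GYGY D=YBYB B=WBWB
After move 2 (U'): U=GGWW F=OOGY R=GYRR B=RRWB L=WBOO
After move 3 (R): R=RGRY U=GOWY F=OBGB D=YWYR B=WRGB
After move 4 (F'): F=BBOG U=GORR R=WGYY D=BOYR L=WYOW
After move 5 (R'): R=GYWY U=GGRW F=BOOR D=BBYG B=RROB
Query 1: F[2] = O
Query 2: D[2] = Y
Query 3: F[1] = O
Query 4: U[2] = R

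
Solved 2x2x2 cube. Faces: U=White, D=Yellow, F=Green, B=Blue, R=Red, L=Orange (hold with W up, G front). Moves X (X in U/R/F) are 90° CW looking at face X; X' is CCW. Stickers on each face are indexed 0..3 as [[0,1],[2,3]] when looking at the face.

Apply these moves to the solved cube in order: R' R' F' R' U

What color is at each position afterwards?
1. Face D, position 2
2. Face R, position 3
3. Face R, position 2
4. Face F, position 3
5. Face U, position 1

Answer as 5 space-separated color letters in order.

Answer: Y Y W R W

Derivation:
After move 1 (R'): R=RRRR U=WBWB F=GWGW D=YGYG B=YBYB
After move 2 (R'): R=RRRR U=WYWY F=GBGB D=YWYW B=GBGB
After move 3 (F'): F=BBGG U=WYRR R=WRYR D=OOYW L=OYOW
After move 4 (R'): R=RRWY U=WGRG F=BYGR D=OBYG B=WBOB
After move 5 (U): U=RWGG F=RRGR R=WBWY B=OYOB L=BYOW
Query 1: D[2] = Y
Query 2: R[3] = Y
Query 3: R[2] = W
Query 4: F[3] = R
Query 5: U[1] = W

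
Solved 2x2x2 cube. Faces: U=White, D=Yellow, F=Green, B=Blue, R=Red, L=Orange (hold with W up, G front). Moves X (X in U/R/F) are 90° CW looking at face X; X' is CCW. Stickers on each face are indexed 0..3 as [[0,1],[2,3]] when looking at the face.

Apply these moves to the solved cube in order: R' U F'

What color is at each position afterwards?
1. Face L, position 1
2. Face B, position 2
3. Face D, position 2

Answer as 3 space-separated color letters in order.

Answer: B Y Y

Derivation:
After move 1 (R'): R=RRRR U=WBWB F=GWGW D=YGYG B=YBYB
After move 2 (U): U=WWBB F=RRGW R=YBRR B=OOYB L=GWOO
After move 3 (F'): F=RWRG U=WWYR R=GBYR D=WOYG L=GBOB
Query 1: L[1] = B
Query 2: B[2] = Y
Query 3: D[2] = Y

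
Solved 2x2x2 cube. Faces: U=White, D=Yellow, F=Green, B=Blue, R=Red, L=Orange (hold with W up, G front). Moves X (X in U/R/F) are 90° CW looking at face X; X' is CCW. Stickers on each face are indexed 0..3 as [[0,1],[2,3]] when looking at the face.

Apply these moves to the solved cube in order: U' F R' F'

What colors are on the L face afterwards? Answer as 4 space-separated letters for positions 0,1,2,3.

After move 1 (U'): U=WWWW F=OOGG R=GGRR B=RRBB L=BBOO
After move 2 (F): F=GOGO U=WWOB R=WGWR D=RGYY L=BYOY
After move 3 (R'): R=GRWW U=WBOR F=GWGB D=ROYO B=YRGB
After move 4 (F'): F=WBGG U=WBGW R=ORRW D=YYYO L=BROO
Query: L face = BROO

Answer: B R O O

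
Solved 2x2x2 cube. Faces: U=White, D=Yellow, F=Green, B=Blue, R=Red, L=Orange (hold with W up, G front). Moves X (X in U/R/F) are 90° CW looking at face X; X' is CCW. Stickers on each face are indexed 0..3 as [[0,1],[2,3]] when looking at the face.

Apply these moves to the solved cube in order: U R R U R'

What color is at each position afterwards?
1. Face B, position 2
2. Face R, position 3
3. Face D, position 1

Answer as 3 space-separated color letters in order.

Answer: W B R

Derivation:
After move 1 (U): U=WWWW F=RRGG R=BBRR B=OOBB L=GGOO
After move 2 (R): R=RBRB U=WRWG F=RYGY D=YBYO B=WOWB
After move 3 (R): R=RRBB U=WYWY F=RBGO D=YWYW B=GORB
After move 4 (U): U=WWYY F=RRGO R=GOBB B=GGRB L=RBOO
After move 5 (R'): R=OBGB U=WRYG F=RWGY D=YRYO B=WGWB
Query 1: B[2] = W
Query 2: R[3] = B
Query 3: D[1] = R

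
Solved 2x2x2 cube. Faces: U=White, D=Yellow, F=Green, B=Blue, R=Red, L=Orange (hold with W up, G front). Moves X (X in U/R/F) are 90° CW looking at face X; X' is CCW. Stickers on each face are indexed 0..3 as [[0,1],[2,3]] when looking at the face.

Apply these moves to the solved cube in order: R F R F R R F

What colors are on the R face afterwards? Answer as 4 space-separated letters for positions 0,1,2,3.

Answer: B Y W O

Derivation:
After move 1 (R): R=RRRR U=WGWG F=GYGY D=YBYB B=WBWB
After move 2 (F): F=GGYY U=WGOO R=WRGR D=RRYB L=OYOB
After move 3 (R): R=GWRR U=WGOY F=GRYB D=RWYW B=OBGB
After move 4 (F): F=YGBR U=WGBY R=OWYR D=RGYW L=OROW
After move 5 (R): R=YORW U=WGBR F=YGBW D=RGYO B=YBGB
After move 6 (R): R=RYWO U=WGBW F=YGBO D=RGYY B=RBGB
After move 7 (F): F=BYOG U=WGWR R=BYWO D=WRYY L=OROG
Query: R face = BYWO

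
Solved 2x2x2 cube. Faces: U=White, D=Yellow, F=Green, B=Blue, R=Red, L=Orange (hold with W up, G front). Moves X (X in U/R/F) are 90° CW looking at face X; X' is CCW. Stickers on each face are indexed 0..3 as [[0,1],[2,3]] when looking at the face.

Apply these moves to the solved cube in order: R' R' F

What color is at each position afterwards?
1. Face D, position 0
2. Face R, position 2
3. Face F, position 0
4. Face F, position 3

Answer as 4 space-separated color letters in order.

After move 1 (R'): R=RRRR U=WBWB F=GWGW D=YGYG B=YBYB
After move 2 (R'): R=RRRR U=WYWY F=GBGB D=YWYW B=GBGB
After move 3 (F): F=GGBB U=WYOO R=WRYR D=RRYW L=OYOW
Query 1: D[0] = R
Query 2: R[2] = Y
Query 3: F[0] = G
Query 4: F[3] = B

Answer: R Y G B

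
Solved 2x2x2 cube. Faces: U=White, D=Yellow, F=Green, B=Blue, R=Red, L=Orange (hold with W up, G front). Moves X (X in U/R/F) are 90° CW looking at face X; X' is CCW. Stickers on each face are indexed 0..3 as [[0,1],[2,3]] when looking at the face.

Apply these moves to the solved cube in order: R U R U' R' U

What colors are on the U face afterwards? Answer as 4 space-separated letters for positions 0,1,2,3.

Answer: W R R W

Derivation:
After move 1 (R): R=RRRR U=WGWG F=GYGY D=YBYB B=WBWB
After move 2 (U): U=WWGG F=RRGY R=WBRR B=OOWB L=GYOO
After move 3 (R): R=RWRB U=WRGY F=RBGB D=YWYO B=GOWB
After move 4 (U'): U=RYWG F=GYGB R=RBRB B=RWWB L=GOOO
After move 5 (R'): R=BBRR U=RWWR F=GYGG D=YYYB B=OWWB
After move 6 (U): U=WRRW F=BBGG R=OWRR B=GOWB L=GYOO
Query: U face = WRRW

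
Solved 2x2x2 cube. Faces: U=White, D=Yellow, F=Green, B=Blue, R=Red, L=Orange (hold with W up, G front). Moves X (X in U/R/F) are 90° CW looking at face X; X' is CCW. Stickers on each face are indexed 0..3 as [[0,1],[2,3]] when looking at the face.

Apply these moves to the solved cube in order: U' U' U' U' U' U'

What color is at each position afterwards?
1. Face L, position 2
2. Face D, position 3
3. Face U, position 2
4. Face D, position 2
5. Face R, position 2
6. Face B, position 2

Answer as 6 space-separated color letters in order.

Answer: O Y W Y R B

Derivation:
After move 1 (U'): U=WWWW F=OOGG R=GGRR B=RRBB L=BBOO
After move 2 (U'): U=WWWW F=BBGG R=OORR B=GGBB L=RROO
After move 3 (U'): U=WWWW F=RRGG R=BBRR B=OOBB L=GGOO
After move 4 (U'): U=WWWW F=GGGG R=RRRR B=BBBB L=OOOO
After move 5 (U'): U=WWWW F=OOGG R=GGRR B=RRBB L=BBOO
After move 6 (U'): U=WWWW F=BBGG R=OORR B=GGBB L=RROO
Query 1: L[2] = O
Query 2: D[3] = Y
Query 3: U[2] = W
Query 4: D[2] = Y
Query 5: R[2] = R
Query 6: B[2] = B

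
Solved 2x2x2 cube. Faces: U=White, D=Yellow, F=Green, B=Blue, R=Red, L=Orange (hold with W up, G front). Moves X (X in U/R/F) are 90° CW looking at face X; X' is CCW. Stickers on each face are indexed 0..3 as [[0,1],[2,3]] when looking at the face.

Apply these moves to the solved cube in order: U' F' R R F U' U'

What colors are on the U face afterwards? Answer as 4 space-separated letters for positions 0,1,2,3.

After move 1 (U'): U=WWWW F=OOGG R=GGRR B=RRBB L=BBOO
After move 2 (F'): F=OGOG U=WWGR R=YGYR D=BOYY L=BWOW
After move 3 (R): R=YYRG U=WGGG F=OOOY D=BBYR B=RRWB
After move 4 (R): R=RYGY U=WOGY F=OBOR D=BWYR B=GRGB
After move 5 (F): F=OORB U=WOWW R=GYYY D=GRYR L=BBOW
After move 6 (U'): U=OWWW F=BBRB R=OOYY B=GYGB L=GROW
After move 7 (U'): U=WWOW F=GRRB R=BBYY B=OOGB L=GYOW
Query: U face = WWOW

Answer: W W O W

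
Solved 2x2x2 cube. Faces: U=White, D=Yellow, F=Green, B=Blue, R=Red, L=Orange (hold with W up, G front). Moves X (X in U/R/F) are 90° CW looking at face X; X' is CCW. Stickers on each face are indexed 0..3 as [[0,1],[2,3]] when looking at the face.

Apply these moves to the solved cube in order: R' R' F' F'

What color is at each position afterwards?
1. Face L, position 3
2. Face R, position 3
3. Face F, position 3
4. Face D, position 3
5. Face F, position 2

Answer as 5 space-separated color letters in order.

Answer: R R G W B

Derivation:
After move 1 (R'): R=RRRR U=WBWB F=GWGW D=YGYG B=YBYB
After move 2 (R'): R=RRRR U=WYWY F=GBGB D=YWYW B=GBGB
After move 3 (F'): F=BBGG U=WYRR R=WRYR D=OOYW L=OYOW
After move 4 (F'): F=BGBG U=WYWY R=OROR D=YWYW L=OROR
Query 1: L[3] = R
Query 2: R[3] = R
Query 3: F[3] = G
Query 4: D[3] = W
Query 5: F[2] = B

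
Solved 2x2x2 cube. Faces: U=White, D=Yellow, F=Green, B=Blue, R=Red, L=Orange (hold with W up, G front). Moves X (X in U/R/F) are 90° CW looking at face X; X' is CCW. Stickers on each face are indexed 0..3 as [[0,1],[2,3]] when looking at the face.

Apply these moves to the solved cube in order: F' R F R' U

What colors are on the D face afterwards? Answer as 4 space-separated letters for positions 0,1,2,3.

Answer: R G Y O

Derivation:
After move 1 (F'): F=GGGG U=WWRR R=YRYR D=OOYY L=OWOW
After move 2 (R): R=YYRR U=WGRG F=GOGY D=OBYB B=RBWB
After move 3 (F): F=GGYO U=WGWW R=RYGR D=RYYB L=OOOB
After move 4 (R'): R=YRRG U=WWWR F=GGYW D=RGYO B=BBYB
After move 5 (U): U=WWRW F=YRYW R=BBRG B=OOYB L=GGOB
Query: D face = RGYO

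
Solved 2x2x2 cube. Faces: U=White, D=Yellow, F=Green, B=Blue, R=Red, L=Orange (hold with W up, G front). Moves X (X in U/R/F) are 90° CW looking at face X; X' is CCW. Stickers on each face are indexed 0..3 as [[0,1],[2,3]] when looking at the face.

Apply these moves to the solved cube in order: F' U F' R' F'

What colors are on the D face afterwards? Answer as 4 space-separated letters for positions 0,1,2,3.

After move 1 (F'): F=GGGG U=WWRR R=YRYR D=OOYY L=OWOW
After move 2 (U): U=RWRW F=YRGG R=BBYR B=OWBB L=GGOW
After move 3 (F'): F=RGYG U=RWBY R=OBOR D=GWYY L=GWOR
After move 4 (R'): R=BROO U=RBBO F=RWYY D=GGYG B=YWWB
After move 5 (F'): F=WYRY U=RBBO R=GRGO D=WRYG L=GOOB
Query: D face = WRYG

Answer: W R Y G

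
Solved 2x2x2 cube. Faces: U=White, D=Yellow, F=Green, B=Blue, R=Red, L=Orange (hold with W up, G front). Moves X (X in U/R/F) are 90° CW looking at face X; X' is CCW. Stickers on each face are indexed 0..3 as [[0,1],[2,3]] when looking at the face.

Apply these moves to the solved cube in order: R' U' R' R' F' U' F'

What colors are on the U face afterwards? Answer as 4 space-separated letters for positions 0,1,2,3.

After move 1 (R'): R=RRRR U=WBWB F=GWGW D=YGYG B=YBYB
After move 2 (U'): U=BBWW F=OOGW R=GWRR B=RRYB L=YBOO
After move 3 (R'): R=WRGR U=BYWR F=OBGW D=YOYW B=GRGB
After move 4 (R'): R=RRWG U=BGWG F=OYGR D=YBYW B=WROB
After move 5 (F'): F=YROG U=BGRW R=BRYG D=BOYW L=YGOW
After move 6 (U'): U=GWBR F=YGOG R=YRYG B=BROB L=WROW
After move 7 (F'): F=GGYO U=GWYY R=ORBG D=RWYW L=WROB
Query: U face = GWYY

Answer: G W Y Y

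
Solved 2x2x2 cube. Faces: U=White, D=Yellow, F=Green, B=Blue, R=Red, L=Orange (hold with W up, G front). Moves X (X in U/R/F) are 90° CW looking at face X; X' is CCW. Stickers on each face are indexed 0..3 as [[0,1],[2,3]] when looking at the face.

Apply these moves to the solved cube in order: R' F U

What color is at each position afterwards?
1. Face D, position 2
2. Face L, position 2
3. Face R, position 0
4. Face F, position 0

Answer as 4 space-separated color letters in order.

Answer: Y O Y W

Derivation:
After move 1 (R'): R=RRRR U=WBWB F=GWGW D=YGYG B=YBYB
After move 2 (F): F=GGWW U=WBOO R=WRBR D=RRYG L=OYOG
After move 3 (U): U=OWOB F=WRWW R=YBBR B=OYYB L=GGOG
Query 1: D[2] = Y
Query 2: L[2] = O
Query 3: R[0] = Y
Query 4: F[0] = W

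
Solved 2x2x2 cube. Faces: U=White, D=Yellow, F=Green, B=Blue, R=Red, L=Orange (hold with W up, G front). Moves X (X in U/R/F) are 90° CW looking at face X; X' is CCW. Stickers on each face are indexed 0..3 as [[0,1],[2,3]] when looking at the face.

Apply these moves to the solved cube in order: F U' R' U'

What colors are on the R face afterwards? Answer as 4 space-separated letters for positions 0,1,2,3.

After move 1 (F): F=GGGG U=WWOO R=WRWR D=RRYY L=OYOY
After move 2 (U'): U=WOWO F=OYGG R=GGWR B=WRBB L=BBOY
After move 3 (R'): R=GRGW U=WBWW F=OOGO D=RYYG B=YRRB
After move 4 (U'): U=BWWW F=BBGO R=OOGW B=GRRB L=YROY
Query: R face = OOGW

Answer: O O G W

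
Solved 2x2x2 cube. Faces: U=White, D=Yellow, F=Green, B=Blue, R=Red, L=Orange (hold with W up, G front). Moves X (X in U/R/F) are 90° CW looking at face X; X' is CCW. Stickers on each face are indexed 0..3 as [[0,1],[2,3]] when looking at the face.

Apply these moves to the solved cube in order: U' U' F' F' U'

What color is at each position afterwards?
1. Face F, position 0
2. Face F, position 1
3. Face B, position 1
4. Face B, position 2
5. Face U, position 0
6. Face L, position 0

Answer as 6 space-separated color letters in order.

Answer: R R O B W G

Derivation:
After move 1 (U'): U=WWWW F=OOGG R=GGRR B=RRBB L=BBOO
After move 2 (U'): U=WWWW F=BBGG R=OORR B=GGBB L=RROO
After move 3 (F'): F=BGBG U=WWOR R=YOYR D=ROYY L=RWOW
After move 4 (F'): F=GGBB U=WWYY R=OORR D=WWYY L=RROO
After move 5 (U'): U=WYWY F=RRBB R=GGRR B=OOBB L=GGOO
Query 1: F[0] = R
Query 2: F[1] = R
Query 3: B[1] = O
Query 4: B[2] = B
Query 5: U[0] = W
Query 6: L[0] = G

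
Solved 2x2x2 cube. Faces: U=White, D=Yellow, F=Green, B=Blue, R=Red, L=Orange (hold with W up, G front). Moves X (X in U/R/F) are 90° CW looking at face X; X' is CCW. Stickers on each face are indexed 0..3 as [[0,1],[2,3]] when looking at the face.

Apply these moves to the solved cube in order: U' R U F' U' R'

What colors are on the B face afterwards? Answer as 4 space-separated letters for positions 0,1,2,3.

Answer: R R O B

Derivation:
After move 1 (U'): U=WWWW F=OOGG R=GGRR B=RRBB L=BBOO
After move 2 (R): R=RGRG U=WOWG F=OYGY D=YBYR B=WRWB
After move 3 (U): U=WWGO F=RGGY R=WRRG B=BBWB L=OYOO
After move 4 (F'): F=GYRG U=WWWR R=BRYG D=YOYR L=OOOG
After move 5 (U'): U=WRWW F=OORG R=GYYG B=BRWB L=BBOG
After move 6 (R'): R=YGGY U=WWWB F=ORRW D=YOYG B=RROB
Query: B face = RROB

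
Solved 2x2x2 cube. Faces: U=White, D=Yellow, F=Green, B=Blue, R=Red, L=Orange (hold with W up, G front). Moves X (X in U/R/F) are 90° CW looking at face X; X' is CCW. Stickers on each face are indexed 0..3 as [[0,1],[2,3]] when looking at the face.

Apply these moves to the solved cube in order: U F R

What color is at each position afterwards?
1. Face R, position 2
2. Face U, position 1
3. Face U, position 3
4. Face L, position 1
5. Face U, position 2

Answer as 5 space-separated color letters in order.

Answer: R R R Y O

Derivation:
After move 1 (U): U=WWWW F=RRGG R=BBRR B=OOBB L=GGOO
After move 2 (F): F=GRGR U=WWOG R=WBWR D=RBYY L=GYOY
After move 3 (R): R=WWRB U=WROR F=GBGY D=RBYO B=GOWB
Query 1: R[2] = R
Query 2: U[1] = R
Query 3: U[3] = R
Query 4: L[1] = Y
Query 5: U[2] = O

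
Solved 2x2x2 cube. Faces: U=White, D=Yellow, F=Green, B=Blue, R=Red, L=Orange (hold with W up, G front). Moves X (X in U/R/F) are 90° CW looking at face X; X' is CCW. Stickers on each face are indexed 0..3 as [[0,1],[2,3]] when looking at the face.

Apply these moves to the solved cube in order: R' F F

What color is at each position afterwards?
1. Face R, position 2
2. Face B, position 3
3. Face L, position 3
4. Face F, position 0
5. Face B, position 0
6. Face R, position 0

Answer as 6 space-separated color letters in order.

After move 1 (R'): R=RRRR U=WBWB F=GWGW D=YGYG B=YBYB
After move 2 (F): F=GGWW U=WBOO R=WRBR D=RRYG L=OYOG
After move 3 (F): F=WGWG U=WBGY R=OROR D=BWYG L=OROR
Query 1: R[2] = O
Query 2: B[3] = B
Query 3: L[3] = R
Query 4: F[0] = W
Query 5: B[0] = Y
Query 6: R[0] = O

Answer: O B R W Y O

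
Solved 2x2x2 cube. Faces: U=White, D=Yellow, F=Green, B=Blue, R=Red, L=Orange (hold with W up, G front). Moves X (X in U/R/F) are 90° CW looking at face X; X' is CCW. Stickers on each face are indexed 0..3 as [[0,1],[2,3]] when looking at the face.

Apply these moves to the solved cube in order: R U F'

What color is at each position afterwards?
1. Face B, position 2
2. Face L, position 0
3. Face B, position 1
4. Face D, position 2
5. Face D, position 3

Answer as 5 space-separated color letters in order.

After move 1 (R): R=RRRR U=WGWG F=GYGY D=YBYB B=WBWB
After move 2 (U): U=WWGG F=RRGY R=WBRR B=OOWB L=GYOO
After move 3 (F'): F=RYRG U=WWWR R=BBYR D=YOYB L=GGOG
Query 1: B[2] = W
Query 2: L[0] = G
Query 3: B[1] = O
Query 4: D[2] = Y
Query 5: D[3] = B

Answer: W G O Y B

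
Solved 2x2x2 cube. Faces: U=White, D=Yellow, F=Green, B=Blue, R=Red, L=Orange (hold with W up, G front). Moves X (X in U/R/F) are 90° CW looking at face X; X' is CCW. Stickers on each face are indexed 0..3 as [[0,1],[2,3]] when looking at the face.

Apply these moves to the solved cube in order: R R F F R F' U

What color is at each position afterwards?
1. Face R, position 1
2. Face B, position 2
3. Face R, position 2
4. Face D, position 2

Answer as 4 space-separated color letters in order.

After move 1 (R): R=RRRR U=WGWG F=GYGY D=YBYB B=WBWB
After move 2 (R): R=RRRR U=WYWY F=GBGB D=YWYW B=GBGB
After move 3 (F): F=GGBB U=WYOO R=WRYR D=RRYW L=OYOW
After move 4 (F): F=BGBG U=WYWY R=OROR D=YWYW L=OROR
After move 5 (R): R=OORR U=WGWG F=BWBW D=YGYG B=YBYB
After move 6 (F'): F=WWBB U=WGOR R=GOYR D=RRYG L=OGOW
After move 7 (U): U=OWRG F=GOBB R=YBYR B=OGYB L=WWOW
Query 1: R[1] = B
Query 2: B[2] = Y
Query 3: R[2] = Y
Query 4: D[2] = Y

Answer: B Y Y Y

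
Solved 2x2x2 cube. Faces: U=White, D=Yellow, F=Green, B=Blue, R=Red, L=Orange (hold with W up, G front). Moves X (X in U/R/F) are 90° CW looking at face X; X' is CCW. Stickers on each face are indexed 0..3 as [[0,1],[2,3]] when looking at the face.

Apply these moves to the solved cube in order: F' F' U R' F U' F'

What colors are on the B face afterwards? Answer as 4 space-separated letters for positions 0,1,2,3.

After move 1 (F'): F=GGGG U=WWRR R=YRYR D=OOYY L=OWOW
After move 2 (F'): F=GGGG U=WWYY R=OROR D=WWYY L=OROR
After move 3 (U): U=YWYW F=ORGG R=BBOR B=ORBB L=GGOR
After move 4 (R'): R=BRBO U=YBYO F=OWGW D=WRYG B=YRWB
After move 5 (F): F=GOWW U=YBRG R=YROO D=BBYG L=GWOR
After move 6 (U'): U=BGYR F=GWWW R=GOOO B=YRWB L=YROR
After move 7 (F'): F=WWGW U=BGGO R=BOBO D=RRYG L=YROY
Query: B face = YRWB

Answer: Y R W B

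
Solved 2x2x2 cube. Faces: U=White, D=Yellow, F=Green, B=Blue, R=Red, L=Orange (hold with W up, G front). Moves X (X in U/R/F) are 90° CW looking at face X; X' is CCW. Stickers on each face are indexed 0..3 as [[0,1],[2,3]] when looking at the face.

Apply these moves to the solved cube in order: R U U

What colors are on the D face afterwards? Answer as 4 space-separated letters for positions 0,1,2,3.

Answer: Y B Y B

Derivation:
After move 1 (R): R=RRRR U=WGWG F=GYGY D=YBYB B=WBWB
After move 2 (U): U=WWGG F=RRGY R=WBRR B=OOWB L=GYOO
After move 3 (U): U=GWGW F=WBGY R=OORR B=GYWB L=RROO
Query: D face = YBYB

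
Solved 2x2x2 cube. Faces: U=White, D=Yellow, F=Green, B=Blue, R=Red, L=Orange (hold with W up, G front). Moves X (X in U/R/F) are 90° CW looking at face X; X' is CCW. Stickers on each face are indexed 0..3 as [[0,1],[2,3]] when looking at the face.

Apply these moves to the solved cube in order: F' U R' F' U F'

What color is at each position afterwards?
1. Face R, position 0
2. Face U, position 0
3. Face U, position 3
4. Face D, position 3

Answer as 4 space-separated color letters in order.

After move 1 (F'): F=GGGG U=WWRR R=YRYR D=OOYY L=OWOW
After move 2 (U): U=RWRW F=YRGG R=BBYR B=OWBB L=GGOW
After move 3 (R'): R=BRBY U=RBRO F=YWGW D=ORYG B=YWOB
After move 4 (F'): F=WWYG U=RBBB R=RROY D=GWYG L=GOOR
After move 5 (U): U=BRBB F=RRYG R=YWOY B=GOOB L=WWOR
After move 6 (F'): F=RGRY U=BRYO R=WWGY D=WRYG L=WBOB
Query 1: R[0] = W
Query 2: U[0] = B
Query 3: U[3] = O
Query 4: D[3] = G

Answer: W B O G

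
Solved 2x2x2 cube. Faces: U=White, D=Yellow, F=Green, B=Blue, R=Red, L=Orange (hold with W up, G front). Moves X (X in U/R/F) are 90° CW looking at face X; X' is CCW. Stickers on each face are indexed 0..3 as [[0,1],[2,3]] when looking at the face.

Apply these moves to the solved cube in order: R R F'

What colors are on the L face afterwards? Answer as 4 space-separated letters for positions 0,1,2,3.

After move 1 (R): R=RRRR U=WGWG F=GYGY D=YBYB B=WBWB
After move 2 (R): R=RRRR U=WYWY F=GBGB D=YWYW B=GBGB
After move 3 (F'): F=BBGG U=WYRR R=WRYR D=OOYW L=OYOW
Query: L face = OYOW

Answer: O Y O W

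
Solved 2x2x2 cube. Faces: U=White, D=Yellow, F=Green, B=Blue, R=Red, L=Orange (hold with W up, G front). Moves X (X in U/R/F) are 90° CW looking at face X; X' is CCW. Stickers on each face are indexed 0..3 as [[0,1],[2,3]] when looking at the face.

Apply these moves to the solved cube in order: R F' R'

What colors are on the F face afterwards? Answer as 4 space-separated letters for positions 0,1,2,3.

Answer: Y G G R

Derivation:
After move 1 (R): R=RRRR U=WGWG F=GYGY D=YBYB B=WBWB
After move 2 (F'): F=YYGG U=WGRR R=BRYR D=OOYB L=OGOW
After move 3 (R'): R=RRBY U=WWRW F=YGGR D=OYYG B=BBOB
Query: F face = YGGR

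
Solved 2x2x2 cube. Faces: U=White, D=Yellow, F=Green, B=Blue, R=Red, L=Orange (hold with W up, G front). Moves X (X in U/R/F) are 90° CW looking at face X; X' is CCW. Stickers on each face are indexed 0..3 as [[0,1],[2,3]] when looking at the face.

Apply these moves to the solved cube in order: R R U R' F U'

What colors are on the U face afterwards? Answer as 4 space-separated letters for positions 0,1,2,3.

After move 1 (R): R=RRRR U=WGWG F=GYGY D=YBYB B=WBWB
After move 2 (R): R=RRRR U=WYWY F=GBGB D=YWYW B=GBGB
After move 3 (U): U=WWYY F=RRGB R=GBRR B=OOGB L=GBOO
After move 4 (R'): R=BRGR U=WGYO F=RWGY D=YRYB B=WOWB
After move 5 (F): F=GRYW U=WGOB R=YROR D=GBYB L=GYOR
After move 6 (U'): U=GBWO F=GYYW R=GROR B=YRWB L=WOOR
Query: U face = GBWO

Answer: G B W O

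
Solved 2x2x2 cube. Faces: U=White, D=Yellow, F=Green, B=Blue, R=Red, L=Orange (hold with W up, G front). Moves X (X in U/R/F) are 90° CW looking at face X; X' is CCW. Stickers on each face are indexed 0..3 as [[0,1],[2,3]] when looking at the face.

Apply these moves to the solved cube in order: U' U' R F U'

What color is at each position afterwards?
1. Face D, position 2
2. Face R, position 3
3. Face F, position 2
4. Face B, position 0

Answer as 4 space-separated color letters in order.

After move 1 (U'): U=WWWW F=OOGG R=GGRR B=RRBB L=BBOO
After move 2 (U'): U=WWWW F=BBGG R=OORR B=GGBB L=RROO
After move 3 (R): R=RORO U=WBWG F=BYGY D=YBYG B=WGWB
After move 4 (F): F=GBYY U=WBOR R=WOGO D=RRYG L=RYOB
After move 5 (U'): U=BRWO F=RYYY R=GBGO B=WOWB L=WGOB
Query 1: D[2] = Y
Query 2: R[3] = O
Query 3: F[2] = Y
Query 4: B[0] = W

Answer: Y O Y W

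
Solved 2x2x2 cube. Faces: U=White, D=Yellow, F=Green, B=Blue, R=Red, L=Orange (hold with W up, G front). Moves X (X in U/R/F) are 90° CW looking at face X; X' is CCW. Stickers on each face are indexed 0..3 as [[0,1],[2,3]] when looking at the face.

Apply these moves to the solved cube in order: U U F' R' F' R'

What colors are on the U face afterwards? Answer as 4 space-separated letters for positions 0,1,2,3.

Answer: W O O Y

Derivation:
After move 1 (U): U=WWWW F=RRGG R=BBRR B=OOBB L=GGOO
After move 2 (U): U=WWWW F=BBGG R=OORR B=GGBB L=RROO
After move 3 (F'): F=BGBG U=WWOR R=YOYR D=ROYY L=RWOW
After move 4 (R'): R=ORYY U=WBOG F=BWBR D=RGYG B=YGOB
After move 5 (F'): F=WRBB U=WBOY R=GRRY D=WWYG L=RGOO
After move 6 (R'): R=RYGR U=WOOY F=WBBY D=WRYB B=GGWB
Query: U face = WOOY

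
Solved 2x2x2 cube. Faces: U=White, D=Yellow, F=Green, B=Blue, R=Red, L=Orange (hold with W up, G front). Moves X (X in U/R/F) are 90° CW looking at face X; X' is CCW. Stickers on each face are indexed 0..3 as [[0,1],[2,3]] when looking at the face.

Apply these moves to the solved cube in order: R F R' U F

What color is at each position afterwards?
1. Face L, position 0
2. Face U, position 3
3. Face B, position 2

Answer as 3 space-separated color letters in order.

Answer: G G R

Derivation:
After move 1 (R): R=RRRR U=WGWG F=GYGY D=YBYB B=WBWB
After move 2 (F): F=GGYY U=WGOO R=WRGR D=RRYB L=OYOB
After move 3 (R'): R=RRWG U=WWOW F=GGYO D=RGYY B=BBRB
After move 4 (U): U=OWWW F=RRYO R=BBWG B=OYRB L=GGOB
After move 5 (F): F=YROR U=OWBG R=WBWG D=WBYY L=GROG
Query 1: L[0] = G
Query 2: U[3] = G
Query 3: B[2] = R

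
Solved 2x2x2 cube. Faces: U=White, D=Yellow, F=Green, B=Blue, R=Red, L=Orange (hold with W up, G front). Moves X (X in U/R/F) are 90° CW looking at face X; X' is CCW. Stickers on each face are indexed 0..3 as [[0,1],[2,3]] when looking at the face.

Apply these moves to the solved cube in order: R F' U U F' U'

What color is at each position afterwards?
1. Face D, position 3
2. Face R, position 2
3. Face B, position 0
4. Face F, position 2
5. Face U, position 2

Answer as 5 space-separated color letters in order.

After move 1 (R): R=RRRR U=WGWG F=GYGY D=YBYB B=WBWB
After move 2 (F'): F=YYGG U=WGRR R=BRYR D=OOYB L=OGOW
After move 3 (U): U=RWRG F=BRGG R=WBYR B=OGWB L=YYOW
After move 4 (U): U=RRGW F=WBGG R=OGYR B=YYWB L=BROW
After move 5 (F'): F=BGWG U=RROY R=OGOR D=RWYB L=BWOG
After move 6 (U'): U=RYRO F=BWWG R=BGOR B=OGWB L=YYOG
Query 1: D[3] = B
Query 2: R[2] = O
Query 3: B[0] = O
Query 4: F[2] = W
Query 5: U[2] = R

Answer: B O O W R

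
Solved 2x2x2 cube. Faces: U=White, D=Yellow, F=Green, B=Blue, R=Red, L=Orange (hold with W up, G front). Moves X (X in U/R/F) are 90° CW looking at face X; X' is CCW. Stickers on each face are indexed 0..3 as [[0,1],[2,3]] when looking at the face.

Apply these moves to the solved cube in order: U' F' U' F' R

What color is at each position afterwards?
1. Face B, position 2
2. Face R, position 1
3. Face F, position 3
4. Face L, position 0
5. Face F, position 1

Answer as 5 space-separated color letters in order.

After move 1 (U'): U=WWWW F=OOGG R=GGRR B=RRBB L=BBOO
After move 2 (F'): F=OGOG U=WWGR R=YGYR D=BOYY L=BWOW
After move 3 (U'): U=WRWG F=BWOG R=OGYR B=YGBB L=RROW
After move 4 (F'): F=WGBO U=WROY R=OGBR D=RWYY L=RGOW
After move 5 (R): R=BORG U=WGOO F=WWBY D=RBYY B=YGRB
Query 1: B[2] = R
Query 2: R[1] = O
Query 3: F[3] = Y
Query 4: L[0] = R
Query 5: F[1] = W

Answer: R O Y R W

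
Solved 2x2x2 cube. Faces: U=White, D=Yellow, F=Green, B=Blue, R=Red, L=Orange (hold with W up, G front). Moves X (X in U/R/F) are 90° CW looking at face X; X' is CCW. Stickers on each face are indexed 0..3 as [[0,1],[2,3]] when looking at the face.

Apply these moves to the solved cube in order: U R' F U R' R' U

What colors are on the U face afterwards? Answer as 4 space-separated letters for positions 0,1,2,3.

Answer: G O G B

Derivation:
After move 1 (U): U=WWWW F=RRGG R=BBRR B=OOBB L=GGOO
After move 2 (R'): R=BRBR U=WBWO F=RWGW D=YRYG B=YOYB
After move 3 (F): F=GRWW U=WBOG R=WROR D=BBYG L=GYOR
After move 4 (U): U=OWGB F=WRWW R=YOOR B=GYYB L=GROR
After move 5 (R'): R=ORYO U=OYGG F=WWWB D=BRYW B=GYBB
After move 6 (R'): R=ROOY U=OBGG F=WYWG D=BWYB B=WYRB
After move 7 (U): U=GOGB F=ROWG R=WYOY B=GRRB L=WYOR
Query: U face = GOGB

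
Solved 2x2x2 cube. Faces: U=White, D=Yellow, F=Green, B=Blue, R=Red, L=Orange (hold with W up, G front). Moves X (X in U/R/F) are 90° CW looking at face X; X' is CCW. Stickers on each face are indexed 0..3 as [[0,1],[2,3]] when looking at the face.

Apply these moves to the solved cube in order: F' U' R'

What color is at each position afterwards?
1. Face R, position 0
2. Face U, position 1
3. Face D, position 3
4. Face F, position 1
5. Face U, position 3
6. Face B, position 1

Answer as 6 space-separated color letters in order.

After move 1 (F'): F=GGGG U=WWRR R=YRYR D=OOYY L=OWOW
After move 2 (U'): U=WRWR F=OWGG R=GGYR B=YRBB L=BBOW
After move 3 (R'): R=GRGY U=WBWY F=ORGR D=OWYG B=YROB
Query 1: R[0] = G
Query 2: U[1] = B
Query 3: D[3] = G
Query 4: F[1] = R
Query 5: U[3] = Y
Query 6: B[1] = R

Answer: G B G R Y R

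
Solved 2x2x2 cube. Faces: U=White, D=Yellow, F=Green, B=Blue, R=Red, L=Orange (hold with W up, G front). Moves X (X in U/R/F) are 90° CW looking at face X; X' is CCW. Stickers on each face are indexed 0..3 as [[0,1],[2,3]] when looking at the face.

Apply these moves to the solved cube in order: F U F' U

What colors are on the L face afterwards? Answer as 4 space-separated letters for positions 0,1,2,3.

Answer: R G O O

Derivation:
After move 1 (F): F=GGGG U=WWOO R=WRWR D=RRYY L=OYOY
After move 2 (U): U=OWOW F=WRGG R=BBWR B=OYBB L=GGOY
After move 3 (F'): F=RGWG U=OWBW R=RBRR D=GYYY L=GWOO
After move 4 (U): U=BOWW F=RBWG R=OYRR B=GWBB L=RGOO
Query: L face = RGOO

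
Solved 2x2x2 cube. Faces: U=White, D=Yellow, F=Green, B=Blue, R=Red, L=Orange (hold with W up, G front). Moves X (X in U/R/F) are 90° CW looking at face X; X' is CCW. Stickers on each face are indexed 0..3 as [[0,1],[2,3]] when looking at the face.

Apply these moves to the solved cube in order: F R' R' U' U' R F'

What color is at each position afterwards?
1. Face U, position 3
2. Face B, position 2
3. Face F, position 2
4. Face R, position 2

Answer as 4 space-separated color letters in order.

Answer: W O G R

Derivation:
After move 1 (F): F=GGGG U=WWOO R=WRWR D=RRYY L=OYOY
After move 2 (R'): R=RRWW U=WBOB F=GWGO D=RGYG B=YBRB
After move 3 (R'): R=RWRW U=WROY F=GBGB D=RWYO B=GBGB
After move 4 (U'): U=RYWO F=OYGB R=GBRW B=RWGB L=GBOY
After move 5 (U'): U=YORW F=GBGB R=OYRW B=GBGB L=RWOY
After move 6 (R): R=ROWY U=YBRB F=GWGO D=RGYG B=WBOB
After move 7 (F'): F=WOGG U=YBRW R=GORY D=WYYG L=RBOR
Query 1: U[3] = W
Query 2: B[2] = O
Query 3: F[2] = G
Query 4: R[2] = R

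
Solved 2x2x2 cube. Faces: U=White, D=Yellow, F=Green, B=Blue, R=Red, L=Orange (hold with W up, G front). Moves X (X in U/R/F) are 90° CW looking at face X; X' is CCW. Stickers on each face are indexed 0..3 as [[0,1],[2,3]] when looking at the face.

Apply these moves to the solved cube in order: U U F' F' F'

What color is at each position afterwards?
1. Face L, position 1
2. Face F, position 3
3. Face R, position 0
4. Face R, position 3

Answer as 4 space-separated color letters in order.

Answer: Y B W R

Derivation:
After move 1 (U): U=WWWW F=RRGG R=BBRR B=OOBB L=GGOO
After move 2 (U): U=WWWW F=BBGG R=OORR B=GGBB L=RROO
After move 3 (F'): F=BGBG U=WWOR R=YOYR D=ROYY L=RWOW
After move 4 (F'): F=GGBB U=WWYY R=OORR D=WWYY L=RROO
After move 5 (F'): F=GBGB U=WWOR R=WOWR D=ROYY L=RYOY
Query 1: L[1] = Y
Query 2: F[3] = B
Query 3: R[0] = W
Query 4: R[3] = R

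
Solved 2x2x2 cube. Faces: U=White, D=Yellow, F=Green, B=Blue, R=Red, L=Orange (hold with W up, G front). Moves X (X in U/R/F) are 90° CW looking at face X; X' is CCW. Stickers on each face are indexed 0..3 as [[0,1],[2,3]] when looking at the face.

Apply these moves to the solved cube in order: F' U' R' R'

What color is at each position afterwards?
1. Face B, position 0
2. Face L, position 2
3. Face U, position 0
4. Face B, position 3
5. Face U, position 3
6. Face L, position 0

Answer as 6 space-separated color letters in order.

Answer: G O W B Y B

Derivation:
After move 1 (F'): F=GGGG U=WWRR R=YRYR D=OOYY L=OWOW
After move 2 (U'): U=WRWR F=OWGG R=GGYR B=YRBB L=BBOW
After move 3 (R'): R=GRGY U=WBWY F=ORGR D=OWYG B=YROB
After move 4 (R'): R=RYGG U=WOWY F=OBGY D=ORYR B=GRWB
Query 1: B[0] = G
Query 2: L[2] = O
Query 3: U[0] = W
Query 4: B[3] = B
Query 5: U[3] = Y
Query 6: L[0] = B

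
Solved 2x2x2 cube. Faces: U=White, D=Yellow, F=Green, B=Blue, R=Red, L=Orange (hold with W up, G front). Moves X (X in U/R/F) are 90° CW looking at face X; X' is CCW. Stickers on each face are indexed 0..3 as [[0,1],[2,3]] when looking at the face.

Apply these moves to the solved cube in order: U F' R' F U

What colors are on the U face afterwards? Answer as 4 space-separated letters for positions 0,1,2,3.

Answer: W W W B

Derivation:
After move 1 (U): U=WWWW F=RRGG R=BBRR B=OOBB L=GGOO
After move 2 (F'): F=RGRG U=WWBR R=YBYR D=GOYY L=GWOW
After move 3 (R'): R=BRYY U=WBBO F=RWRR D=GGYG B=YOOB
After move 4 (F): F=RRRW U=WBWW R=BROY D=YBYG L=GGOG
After move 5 (U): U=WWWB F=BRRW R=YOOY B=GGOB L=RROG
Query: U face = WWWB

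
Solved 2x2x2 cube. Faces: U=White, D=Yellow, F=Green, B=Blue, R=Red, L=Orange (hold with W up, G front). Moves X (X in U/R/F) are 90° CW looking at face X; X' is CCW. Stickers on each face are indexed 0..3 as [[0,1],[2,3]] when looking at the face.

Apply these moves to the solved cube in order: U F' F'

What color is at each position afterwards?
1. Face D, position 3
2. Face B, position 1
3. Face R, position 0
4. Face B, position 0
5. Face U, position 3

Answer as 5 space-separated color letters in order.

Answer: Y O O O Y

Derivation:
After move 1 (U): U=WWWW F=RRGG R=BBRR B=OOBB L=GGOO
After move 2 (F'): F=RGRG U=WWBR R=YBYR D=GOYY L=GWOW
After move 3 (F'): F=GGRR U=WWYY R=OBGR D=WWYY L=GROB
Query 1: D[3] = Y
Query 2: B[1] = O
Query 3: R[0] = O
Query 4: B[0] = O
Query 5: U[3] = Y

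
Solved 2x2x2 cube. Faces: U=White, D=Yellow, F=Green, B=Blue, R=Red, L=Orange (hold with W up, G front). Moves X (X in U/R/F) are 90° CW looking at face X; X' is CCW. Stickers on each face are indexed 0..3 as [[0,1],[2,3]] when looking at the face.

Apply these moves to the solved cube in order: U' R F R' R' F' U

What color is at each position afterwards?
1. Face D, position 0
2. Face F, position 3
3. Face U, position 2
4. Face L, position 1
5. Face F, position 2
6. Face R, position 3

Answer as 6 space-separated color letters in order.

After move 1 (U'): U=WWWW F=OOGG R=GGRR B=RRBB L=BBOO
After move 2 (R): R=RGRG U=WOWG F=OYGY D=YBYR B=WRWB
After move 3 (F): F=GOYY U=WOOB R=WGGG D=RRYR L=BYOB
After move 4 (R'): R=GGWG U=WWOW F=GOYB D=ROYY B=RRRB
After move 5 (R'): R=GGGW U=WROR F=GWYW D=ROYB B=YROB
After move 6 (F'): F=WWGY U=WRGG R=OGRW D=YBYB L=BROO
After move 7 (U): U=GWGR F=OGGY R=YRRW B=BROB L=WWOO
Query 1: D[0] = Y
Query 2: F[3] = Y
Query 3: U[2] = G
Query 4: L[1] = W
Query 5: F[2] = G
Query 6: R[3] = W

Answer: Y Y G W G W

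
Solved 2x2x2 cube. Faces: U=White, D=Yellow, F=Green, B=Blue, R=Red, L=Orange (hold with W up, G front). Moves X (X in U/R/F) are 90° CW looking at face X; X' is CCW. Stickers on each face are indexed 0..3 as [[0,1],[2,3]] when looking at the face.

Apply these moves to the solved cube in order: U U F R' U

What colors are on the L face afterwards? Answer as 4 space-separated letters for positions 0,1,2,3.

After move 1 (U): U=WWWW F=RRGG R=BBRR B=OOBB L=GGOO
After move 2 (U): U=WWWW F=BBGG R=OORR B=GGBB L=RROO
After move 3 (F): F=GBGB U=WWOR R=WOWR D=ROYY L=RYOY
After move 4 (R'): R=ORWW U=WBOG F=GWGR D=RBYB B=YGOB
After move 5 (U): U=OWGB F=ORGR R=YGWW B=RYOB L=GWOY
Query: L face = GWOY

Answer: G W O Y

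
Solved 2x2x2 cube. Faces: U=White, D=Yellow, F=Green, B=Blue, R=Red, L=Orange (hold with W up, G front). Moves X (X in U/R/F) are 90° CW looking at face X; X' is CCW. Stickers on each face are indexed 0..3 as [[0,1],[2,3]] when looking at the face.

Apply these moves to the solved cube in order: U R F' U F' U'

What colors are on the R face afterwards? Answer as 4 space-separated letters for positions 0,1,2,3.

After move 1 (U): U=WWWW F=RRGG R=BBRR B=OOBB L=GGOO
After move 2 (R): R=RBRB U=WRWG F=RYGY D=YBYO B=WOWB
After move 3 (F'): F=YYRG U=WRRR R=BBYB D=GOYO L=GGOW
After move 4 (U): U=RWRR F=BBRG R=WOYB B=GGWB L=YYOW
After move 5 (F'): F=BGBR U=RWWY R=OOGB D=YWYO L=YROR
After move 6 (U'): U=WYRW F=YRBR R=BGGB B=OOWB L=GGOR
Query: R face = BGGB

Answer: B G G B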